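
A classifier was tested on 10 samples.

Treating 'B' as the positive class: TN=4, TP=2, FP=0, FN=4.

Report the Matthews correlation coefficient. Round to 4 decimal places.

0.4082

MCC = (TP·TN − FP·FN) / √((TP+FP)(TP+FN)(TN+FP)(TN+FN))
Numerator = 2·4 − 0·4 = 8
Denominator = √(2·6·4·8) = √384 = 19.5959
MCC = 8 / 19.5959 = 0.4082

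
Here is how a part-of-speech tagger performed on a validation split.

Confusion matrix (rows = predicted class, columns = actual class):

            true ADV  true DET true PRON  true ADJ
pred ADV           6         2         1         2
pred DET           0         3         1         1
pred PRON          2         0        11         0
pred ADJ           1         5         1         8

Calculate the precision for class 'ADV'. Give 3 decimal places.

0.545

precision = TP/(TP+FP).
ADV: TP=6, FP=2+1+2=5 → 6/11 = 0.5455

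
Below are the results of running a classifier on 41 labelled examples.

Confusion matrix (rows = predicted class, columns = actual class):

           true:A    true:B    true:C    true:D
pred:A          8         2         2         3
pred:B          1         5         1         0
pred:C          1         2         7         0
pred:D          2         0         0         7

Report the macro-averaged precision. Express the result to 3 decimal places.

Per-class precision (TP/(TP+FP)):
  A: TP=8, FP=2+2+3=7 → 8/15 = 0.5333
  B: TP=5, FP=1+1+0=2 → 5/7 = 0.7143
  C: TP=7, FP=1+2+0=3 → 7/10 = 0.7000
  D: TP=7, FP=2+0+0=2 → 7/9 = 0.7778
Macro-precision = mean = (0.5333 + 0.7143 + 0.7000 + 0.7778) / 4 = 0.681

0.681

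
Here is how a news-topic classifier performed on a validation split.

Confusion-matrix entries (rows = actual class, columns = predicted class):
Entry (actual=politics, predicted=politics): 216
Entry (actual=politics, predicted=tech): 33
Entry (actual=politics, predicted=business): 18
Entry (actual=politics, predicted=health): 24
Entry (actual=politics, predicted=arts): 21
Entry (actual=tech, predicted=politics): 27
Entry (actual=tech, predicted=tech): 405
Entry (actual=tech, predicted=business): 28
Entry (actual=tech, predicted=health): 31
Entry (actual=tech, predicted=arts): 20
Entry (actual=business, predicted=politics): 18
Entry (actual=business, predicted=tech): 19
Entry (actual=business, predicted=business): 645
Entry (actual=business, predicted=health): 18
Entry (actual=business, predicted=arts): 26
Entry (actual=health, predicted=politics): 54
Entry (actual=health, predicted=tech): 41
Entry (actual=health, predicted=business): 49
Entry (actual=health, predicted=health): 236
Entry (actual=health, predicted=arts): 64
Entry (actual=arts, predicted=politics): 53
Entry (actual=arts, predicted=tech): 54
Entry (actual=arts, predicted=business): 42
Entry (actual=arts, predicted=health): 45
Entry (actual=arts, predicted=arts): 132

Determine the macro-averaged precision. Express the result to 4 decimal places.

Per-class precision (TP/(TP+FP)):
  politics: TP=216, FP=27+18+54+53=152 → 216/368 = 0.58696
  tech: TP=405, FP=33+19+41+54=147 → 405/552 = 0.73370
  business: TP=645, FP=18+28+49+42=137 → 645/782 = 0.82481
  health: TP=236, FP=24+31+18+45=118 → 236/354 = 0.66667
  arts: TP=132, FP=21+20+26+64=131 → 132/263 = 0.50190
Macro-precision = mean = (0.58696 + 0.73370 + 0.82481 + 0.66667 + 0.50190) / 5 = 0.6628

0.6628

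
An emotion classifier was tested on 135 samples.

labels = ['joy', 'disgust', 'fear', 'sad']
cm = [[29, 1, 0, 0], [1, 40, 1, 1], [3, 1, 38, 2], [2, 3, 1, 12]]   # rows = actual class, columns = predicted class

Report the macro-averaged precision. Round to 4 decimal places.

Per-class precision (TP/(TP+FP)):
  joy: TP=29, FP=1+3+2=6 → 29/35 = 0.82857
  disgust: TP=40, FP=1+1+3=5 → 40/45 = 0.88889
  fear: TP=38, FP=0+1+1=2 → 38/40 = 0.95000
  sad: TP=12, FP=0+1+2=3 → 12/15 = 0.80000
Macro-precision = mean = (0.82857 + 0.88889 + 0.95000 + 0.80000) / 4 = 0.8669

0.8669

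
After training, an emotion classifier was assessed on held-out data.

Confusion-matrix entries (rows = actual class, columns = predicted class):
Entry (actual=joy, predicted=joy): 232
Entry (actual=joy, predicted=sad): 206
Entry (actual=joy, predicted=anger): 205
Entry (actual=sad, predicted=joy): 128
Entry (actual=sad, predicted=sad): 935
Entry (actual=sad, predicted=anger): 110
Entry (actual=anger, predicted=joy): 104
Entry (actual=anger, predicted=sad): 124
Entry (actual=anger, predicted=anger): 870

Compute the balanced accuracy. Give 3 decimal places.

0.650

Balanced accuracy = mean of per-class recall.
  joy: recall = 232/643 = 0.3608
  sad: recall = 935/1173 = 0.7971
  anger: recall = 870/1098 = 0.7923
Mean = (0.3608 + 0.7971 + 0.7923) / 3 = 0.650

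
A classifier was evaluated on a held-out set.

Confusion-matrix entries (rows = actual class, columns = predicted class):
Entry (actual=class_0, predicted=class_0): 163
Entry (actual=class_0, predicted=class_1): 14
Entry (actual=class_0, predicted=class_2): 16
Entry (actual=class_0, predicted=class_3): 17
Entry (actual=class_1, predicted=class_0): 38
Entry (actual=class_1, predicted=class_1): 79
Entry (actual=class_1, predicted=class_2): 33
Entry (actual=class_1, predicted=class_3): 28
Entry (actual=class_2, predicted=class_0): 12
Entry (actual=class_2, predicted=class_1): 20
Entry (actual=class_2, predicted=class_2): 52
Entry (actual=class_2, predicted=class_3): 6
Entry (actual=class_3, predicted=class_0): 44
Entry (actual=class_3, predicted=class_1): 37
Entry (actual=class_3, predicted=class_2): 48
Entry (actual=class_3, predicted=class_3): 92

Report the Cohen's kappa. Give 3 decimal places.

0.397

Observed agreement pₒ = trace/N = 386/699 = 0.5522
Expected agreement pₑ = Σ (rowᵢ·colᵢ)/N² = (210·257 + 178·150 + 90·149 + 221·143)/699² = 0.2572
κ = (pₒ − pₑ)/(1 − pₑ) = (0.5522 − 0.2572)/(1 − 0.2572) = 0.397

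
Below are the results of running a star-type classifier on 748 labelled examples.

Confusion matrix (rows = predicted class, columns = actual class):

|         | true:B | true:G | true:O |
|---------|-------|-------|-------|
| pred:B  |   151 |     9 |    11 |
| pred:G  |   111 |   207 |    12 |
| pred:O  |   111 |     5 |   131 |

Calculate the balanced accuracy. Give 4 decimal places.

0.7307

Balanced accuracy = mean of per-class recall.
  B: recall = 151/373 = 0.40483
  G: recall = 207/221 = 0.93665
  O: recall = 131/154 = 0.85065
Mean = (0.40483 + 0.93665 + 0.85065) / 3 = 0.7307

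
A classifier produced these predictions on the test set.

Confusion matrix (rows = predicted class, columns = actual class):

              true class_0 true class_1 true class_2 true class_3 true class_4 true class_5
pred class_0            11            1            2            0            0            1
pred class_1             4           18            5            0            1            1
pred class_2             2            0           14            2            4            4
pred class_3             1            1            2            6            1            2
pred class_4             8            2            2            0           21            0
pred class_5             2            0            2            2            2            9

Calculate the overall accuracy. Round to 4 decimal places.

0.5940

Accuracy = trace / total = (11+18+14+6+21+9=79) / 133 = 79/133 = 0.5940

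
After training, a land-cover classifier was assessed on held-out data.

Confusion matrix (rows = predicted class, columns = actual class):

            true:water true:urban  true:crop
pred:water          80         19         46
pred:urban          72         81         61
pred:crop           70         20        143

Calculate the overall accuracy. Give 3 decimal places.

Accuracy = trace / total = (80+81+143=304) / 592 = 304/592 = 0.514

0.514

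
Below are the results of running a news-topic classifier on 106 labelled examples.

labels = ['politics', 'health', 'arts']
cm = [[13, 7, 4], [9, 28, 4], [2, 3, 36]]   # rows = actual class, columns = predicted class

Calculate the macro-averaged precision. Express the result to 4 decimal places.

Per-class precision (TP/(TP+FP)):
  politics: TP=13, FP=9+2=11 → 13/24 = 0.54167
  health: TP=28, FP=7+3=10 → 28/38 = 0.73684
  arts: TP=36, FP=4+4=8 → 36/44 = 0.81818
Macro-precision = mean = (0.54167 + 0.73684 + 0.81818) / 3 = 0.6989

0.6989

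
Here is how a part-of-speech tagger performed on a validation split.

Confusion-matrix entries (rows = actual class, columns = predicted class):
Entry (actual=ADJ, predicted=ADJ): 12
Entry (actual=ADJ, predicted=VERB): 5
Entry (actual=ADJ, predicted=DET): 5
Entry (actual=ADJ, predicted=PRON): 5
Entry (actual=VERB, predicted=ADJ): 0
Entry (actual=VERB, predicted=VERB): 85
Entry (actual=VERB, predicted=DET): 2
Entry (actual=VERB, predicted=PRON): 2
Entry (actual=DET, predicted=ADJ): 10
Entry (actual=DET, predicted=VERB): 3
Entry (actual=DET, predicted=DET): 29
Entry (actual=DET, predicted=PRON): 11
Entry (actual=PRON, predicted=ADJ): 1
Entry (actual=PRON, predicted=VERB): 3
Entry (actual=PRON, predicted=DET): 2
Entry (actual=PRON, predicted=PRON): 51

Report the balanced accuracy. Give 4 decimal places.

Balanced accuracy = mean of per-class recall.
  ADJ: recall = 12/27 = 0.44444
  VERB: recall = 85/89 = 0.95506
  DET: recall = 29/53 = 0.54717
  PRON: recall = 51/57 = 0.89474
Mean = (0.44444 + 0.95506 + 0.54717 + 0.89474) / 4 = 0.7104

0.7104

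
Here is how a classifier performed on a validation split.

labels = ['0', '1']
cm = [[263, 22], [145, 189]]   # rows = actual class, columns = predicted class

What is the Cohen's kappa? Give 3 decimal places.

0.474

Observed agreement pₒ = trace/N = 452/619 = 0.7302
Expected agreement pₑ = Σ (rowᵢ·colᵢ)/N² = (285·408 + 334·211)/619² = 0.4874
κ = (pₒ − pₑ)/(1 − pₑ) = (0.7302 − 0.4874)/(1 − 0.4874) = 0.474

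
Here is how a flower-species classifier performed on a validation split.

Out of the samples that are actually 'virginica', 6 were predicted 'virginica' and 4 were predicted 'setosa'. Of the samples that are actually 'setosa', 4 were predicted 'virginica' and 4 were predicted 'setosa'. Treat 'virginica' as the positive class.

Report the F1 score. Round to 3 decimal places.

0.600

Precision = TP/(TP+FP) = 6/10 = 0.6000
Recall = TP/(TP+FN) = 6/10 = 0.6000
F1 = 2·TP/(2·TP+FP+FN) = 12/20 = 0.600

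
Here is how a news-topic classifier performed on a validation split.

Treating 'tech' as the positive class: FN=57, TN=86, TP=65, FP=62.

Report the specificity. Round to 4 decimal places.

0.5811

Specificity = TN/(TN+FP) = 86/(86+62) = 0.5811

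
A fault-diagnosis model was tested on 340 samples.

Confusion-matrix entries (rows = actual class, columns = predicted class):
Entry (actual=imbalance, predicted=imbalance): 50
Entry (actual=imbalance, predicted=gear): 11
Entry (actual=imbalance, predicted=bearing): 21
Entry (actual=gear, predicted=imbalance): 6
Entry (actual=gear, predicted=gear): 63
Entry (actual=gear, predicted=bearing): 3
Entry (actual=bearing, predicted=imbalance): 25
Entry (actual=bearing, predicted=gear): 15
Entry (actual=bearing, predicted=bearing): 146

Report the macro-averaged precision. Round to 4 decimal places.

Per-class precision (TP/(TP+FP)):
  imbalance: TP=50, FP=6+25=31 → 50/81 = 0.61728
  gear: TP=63, FP=11+15=26 → 63/89 = 0.70787
  bearing: TP=146, FP=21+3=24 → 146/170 = 0.85882
Macro-precision = mean = (0.61728 + 0.70787 + 0.85882) / 3 = 0.7280

0.7280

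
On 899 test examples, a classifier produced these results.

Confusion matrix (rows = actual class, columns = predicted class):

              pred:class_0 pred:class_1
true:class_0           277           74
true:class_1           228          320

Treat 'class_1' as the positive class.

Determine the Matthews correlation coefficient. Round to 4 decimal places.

MCC = (TP·TN − FP·FN) / √((TP+FP)(TP+FN)(TN+FP)(TN+FN))
Numerator = 320·277 − 74·228 = 71768
Denominator = √(394·548·351·505) = √38271481560 = 195630.9831
MCC = 71768 / 195630.9831 = 0.3669

0.3669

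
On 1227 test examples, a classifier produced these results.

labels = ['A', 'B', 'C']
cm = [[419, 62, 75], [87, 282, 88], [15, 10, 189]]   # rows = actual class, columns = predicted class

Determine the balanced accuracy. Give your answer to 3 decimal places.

0.751

Balanced accuracy = mean of per-class recall.
  A: recall = 419/556 = 0.7536
  B: recall = 282/457 = 0.6171
  C: recall = 189/214 = 0.8832
Mean = (0.7536 + 0.6171 + 0.8832) / 3 = 0.751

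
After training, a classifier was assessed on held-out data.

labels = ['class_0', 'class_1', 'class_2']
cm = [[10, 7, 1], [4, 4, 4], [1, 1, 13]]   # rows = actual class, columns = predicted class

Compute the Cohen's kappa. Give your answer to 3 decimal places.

0.396

Observed agreement pₒ = trace/N = 27/45 = 0.6000
Expected agreement pₑ = Σ (rowᵢ·colᵢ)/N² = (18·15 + 12·12 + 15·18)/45² = 0.3378
κ = (pₒ − pₑ)/(1 − pₑ) = (0.6000 − 0.3378)/(1 − 0.3378) = 0.396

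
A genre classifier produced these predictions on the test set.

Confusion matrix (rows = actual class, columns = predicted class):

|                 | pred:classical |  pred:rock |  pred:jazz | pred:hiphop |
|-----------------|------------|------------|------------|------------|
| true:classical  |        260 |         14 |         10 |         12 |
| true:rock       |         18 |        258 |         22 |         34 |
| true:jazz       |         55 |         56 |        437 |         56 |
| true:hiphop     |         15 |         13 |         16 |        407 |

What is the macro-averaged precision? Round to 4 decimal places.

0.8011

Per-class precision (TP/(TP+FP)):
  classical: TP=260, FP=18+55+15=88 → 260/348 = 0.74713
  rock: TP=258, FP=14+56+13=83 → 258/341 = 0.75660
  jazz: TP=437, FP=10+22+16=48 → 437/485 = 0.90103
  hiphop: TP=407, FP=12+34+56=102 → 407/509 = 0.79961
Macro-precision = mean = (0.74713 + 0.75660 + 0.90103 + 0.79961) / 4 = 0.8011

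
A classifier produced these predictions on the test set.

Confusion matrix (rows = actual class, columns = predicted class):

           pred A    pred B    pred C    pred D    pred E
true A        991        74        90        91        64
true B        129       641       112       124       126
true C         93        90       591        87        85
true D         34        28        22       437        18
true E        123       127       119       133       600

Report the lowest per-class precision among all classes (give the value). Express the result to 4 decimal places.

0.5011

Per-class precision (TP/(TP+FP)):
  A: TP=991, FP=129+93+34+123=379 → 991/1370 = 0.72336
  B: TP=641, FP=74+90+28+127=319 → 641/960 = 0.66771
  C: TP=591, FP=90+112+22+119=343 → 591/934 = 0.63276
  D: TP=437, FP=91+124+87+133=435 → 437/872 = 0.50115
  E: TP=600, FP=64+126+85+18=293 → 600/893 = 0.67189
Lowest is class 'D' with precision = 0.5011.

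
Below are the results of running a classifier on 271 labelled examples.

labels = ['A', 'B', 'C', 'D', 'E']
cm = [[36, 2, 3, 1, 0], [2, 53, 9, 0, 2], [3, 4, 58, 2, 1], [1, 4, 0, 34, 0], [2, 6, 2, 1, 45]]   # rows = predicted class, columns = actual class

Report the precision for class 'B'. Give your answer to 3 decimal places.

One-vs-rest for 'B': TP = diagonal; FP = other classes predicted 'B'; FN = 'B' predicted as other.
precision = TP/(TP+FP).
B: TP=53, FP=2+9+0+2=13 → 53/66 = 0.8030

0.803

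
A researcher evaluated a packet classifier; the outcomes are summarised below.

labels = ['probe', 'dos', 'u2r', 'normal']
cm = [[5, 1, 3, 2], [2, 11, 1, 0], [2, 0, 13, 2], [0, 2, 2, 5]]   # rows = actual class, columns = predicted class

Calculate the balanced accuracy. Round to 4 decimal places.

0.6401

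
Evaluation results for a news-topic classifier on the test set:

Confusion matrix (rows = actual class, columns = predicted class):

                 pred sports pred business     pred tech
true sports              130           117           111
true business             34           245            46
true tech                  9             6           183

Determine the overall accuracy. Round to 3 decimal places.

Accuracy = trace / total = (130+245+183=558) / 881 = 558/881 = 0.633

0.633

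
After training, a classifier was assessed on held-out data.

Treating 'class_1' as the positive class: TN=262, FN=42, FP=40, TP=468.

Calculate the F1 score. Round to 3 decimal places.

Precision = TP/(TP+FP) = 468/508 = 0.9213
Recall = TP/(TP+FN) = 468/510 = 0.9176
F1 = 2·TP/(2·TP+FP+FN) = 936/1018 = 0.919

0.919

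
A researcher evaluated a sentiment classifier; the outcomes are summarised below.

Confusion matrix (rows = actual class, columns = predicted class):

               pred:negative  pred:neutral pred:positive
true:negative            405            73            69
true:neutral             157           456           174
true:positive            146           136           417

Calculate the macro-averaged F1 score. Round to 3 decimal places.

Per-class F1 score (2·TP/(2·TP+FP+FN)):
  negative: TP=405, FP=157+146=303, FN=73+69=142 → 810/1255 = 0.6454
  neutral: TP=456, FP=73+136=209, FN=157+174=331 → 912/1452 = 0.6281
  positive: TP=417, FP=69+174=243, FN=146+136=282 → 834/1359 = 0.6137
Macro-F1 score = mean = (0.6454 + 0.6281 + 0.6137) / 3 = 0.629

0.629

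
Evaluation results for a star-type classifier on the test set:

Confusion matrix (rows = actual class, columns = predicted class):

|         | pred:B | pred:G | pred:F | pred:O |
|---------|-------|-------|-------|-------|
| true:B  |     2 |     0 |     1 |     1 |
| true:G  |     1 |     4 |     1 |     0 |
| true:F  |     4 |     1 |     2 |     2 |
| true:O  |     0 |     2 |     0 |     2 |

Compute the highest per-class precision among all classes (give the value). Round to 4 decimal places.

0.5714

Per-class precision (TP/(TP+FP)):
  B: TP=2, FP=1+4+0=5 → 2/7 = 0.28571
  G: TP=4, FP=0+1+2=3 → 4/7 = 0.57143
  F: TP=2, FP=1+1+0=2 → 2/4 = 0.50000
  O: TP=2, FP=1+0+2=3 → 2/5 = 0.40000
Highest is class 'G' with precision = 0.5714.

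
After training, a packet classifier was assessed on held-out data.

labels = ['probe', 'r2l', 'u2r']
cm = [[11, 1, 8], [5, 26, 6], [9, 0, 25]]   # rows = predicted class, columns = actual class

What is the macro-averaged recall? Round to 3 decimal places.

0.681

Per-class recall (TP/(TP+FN)):
  probe: TP=11, FN=5+9=14 → 11/25 = 0.4400
  r2l: TP=26, FN=1+0=1 → 26/27 = 0.9630
  u2r: TP=25, FN=8+6=14 → 25/39 = 0.6410
Macro-recall = mean = (0.4400 + 0.9630 + 0.6410) / 3 = 0.681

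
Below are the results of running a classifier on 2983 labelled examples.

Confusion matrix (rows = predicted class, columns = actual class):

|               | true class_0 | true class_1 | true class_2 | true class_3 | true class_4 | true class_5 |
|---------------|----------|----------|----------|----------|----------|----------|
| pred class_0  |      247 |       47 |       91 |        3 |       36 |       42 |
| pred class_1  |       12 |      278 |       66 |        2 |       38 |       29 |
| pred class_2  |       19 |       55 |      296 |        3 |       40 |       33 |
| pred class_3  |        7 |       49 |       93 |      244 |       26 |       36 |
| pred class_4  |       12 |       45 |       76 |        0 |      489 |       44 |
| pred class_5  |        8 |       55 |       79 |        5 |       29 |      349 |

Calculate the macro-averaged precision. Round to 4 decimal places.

0.6305

Per-class precision (TP/(TP+FP)):
  class_0: TP=247, FP=47+91+3+36+42=219 → 247/466 = 0.53004
  class_1: TP=278, FP=12+66+2+38+29=147 → 278/425 = 0.65412
  class_2: TP=296, FP=19+55+3+40+33=150 → 296/446 = 0.66368
  class_3: TP=244, FP=7+49+93+26+36=211 → 244/455 = 0.53626
  class_4: TP=489, FP=12+45+76+0+44=177 → 489/666 = 0.73423
  class_5: TP=349, FP=8+55+79+5+29=176 → 349/525 = 0.66476
Macro-precision = mean = (0.53004 + 0.65412 + 0.66368 + 0.53626 + 0.73423 + 0.66476) / 6 = 0.6305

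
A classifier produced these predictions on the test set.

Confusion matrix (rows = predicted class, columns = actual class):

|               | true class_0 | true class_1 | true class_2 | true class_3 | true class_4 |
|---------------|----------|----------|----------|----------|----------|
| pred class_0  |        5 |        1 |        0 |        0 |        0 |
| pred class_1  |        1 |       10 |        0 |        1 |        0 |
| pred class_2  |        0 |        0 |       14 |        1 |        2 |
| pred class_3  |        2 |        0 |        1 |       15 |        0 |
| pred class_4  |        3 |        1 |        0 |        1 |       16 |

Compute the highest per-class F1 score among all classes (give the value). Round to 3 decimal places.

0.875

Per-class F1 score (2·TP/(2·TP+FP+FN)):
  class_0: TP=5, FP=1+0+0+0=1, FN=1+0+2+3=6 → 10/17 = 0.5882
  class_1: TP=10, FP=1+0+1+0=2, FN=1+0+0+1=2 → 20/24 = 0.8333
  class_2: TP=14, FP=0+0+1+2=3, FN=0+0+1+0=1 → 28/32 = 0.8750
  class_3: TP=15, FP=2+0+1+0=3, FN=0+1+1+1=3 → 30/36 = 0.8333
  class_4: TP=16, FP=3+1+0+1=5, FN=0+0+2+0=2 → 32/39 = 0.8205
Highest is class 'class_2' with F1 score = 0.875.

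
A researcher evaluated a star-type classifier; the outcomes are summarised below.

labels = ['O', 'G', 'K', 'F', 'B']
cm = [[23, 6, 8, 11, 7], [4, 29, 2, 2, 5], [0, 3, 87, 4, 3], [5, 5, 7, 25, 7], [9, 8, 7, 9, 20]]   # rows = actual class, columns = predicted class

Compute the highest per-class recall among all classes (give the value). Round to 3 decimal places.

Per-class recall (TP/(TP+FN)):
  O: TP=23, FN=6+8+11+7=32 → 23/55 = 0.4182
  G: TP=29, FN=4+2+2+5=13 → 29/42 = 0.6905
  K: TP=87, FN=0+3+4+3=10 → 87/97 = 0.8969
  F: TP=25, FN=5+5+7+7=24 → 25/49 = 0.5102
  B: TP=20, FN=9+8+7+9=33 → 20/53 = 0.3774
Highest is class 'K' with recall = 0.897.

0.897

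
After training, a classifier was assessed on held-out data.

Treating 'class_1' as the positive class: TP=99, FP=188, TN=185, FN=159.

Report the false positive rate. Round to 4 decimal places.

FPR = FP/(FP+TN) = 188/(188+185) = 0.5040

0.5040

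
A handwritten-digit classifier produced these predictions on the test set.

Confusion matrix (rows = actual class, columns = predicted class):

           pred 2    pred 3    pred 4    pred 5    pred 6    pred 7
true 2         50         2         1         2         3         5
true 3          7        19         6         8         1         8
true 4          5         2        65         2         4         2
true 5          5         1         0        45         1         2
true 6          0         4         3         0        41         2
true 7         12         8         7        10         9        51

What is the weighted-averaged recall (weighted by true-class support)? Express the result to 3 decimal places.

Per-class recall (TP/(TP+FN)):
  2: TP=50, FN=2+1+2+3+5=13 → 50/63 = 0.7937
  3: TP=19, FN=7+6+8+1+8=30 → 19/49 = 0.3878
  4: TP=65, FN=5+2+2+4+2=15 → 65/80 = 0.8125
  5: TP=45, FN=5+1+0+1+2=9 → 45/54 = 0.8333
  6: TP=41, FN=0+4+3+0+2=9 → 41/50 = 0.8200
  7: TP=51, FN=12+8+7+10+9=46 → 51/97 = 0.5258
Weighted-recall = Σ (supportᵢ/N)·recallᵢ with N=393: (63/393)·0.7937 + (49/393)·0.3878 + (80/393)·0.8125 + (54/393)·0.8333 + (50/393)·0.8200 + (97/393)·0.5258 = 0.690

0.690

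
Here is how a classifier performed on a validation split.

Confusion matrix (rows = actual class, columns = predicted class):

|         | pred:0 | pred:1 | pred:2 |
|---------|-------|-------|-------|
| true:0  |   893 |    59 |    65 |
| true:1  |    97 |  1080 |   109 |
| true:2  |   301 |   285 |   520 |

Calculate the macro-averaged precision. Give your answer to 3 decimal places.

Per-class precision (TP/(TP+FP)):
  0: TP=893, FP=97+301=398 → 893/1291 = 0.6917
  1: TP=1080, FP=59+285=344 → 1080/1424 = 0.7584
  2: TP=520, FP=65+109=174 → 520/694 = 0.7493
Macro-precision = mean = (0.6917 + 0.7584 + 0.7493) / 3 = 0.733

0.733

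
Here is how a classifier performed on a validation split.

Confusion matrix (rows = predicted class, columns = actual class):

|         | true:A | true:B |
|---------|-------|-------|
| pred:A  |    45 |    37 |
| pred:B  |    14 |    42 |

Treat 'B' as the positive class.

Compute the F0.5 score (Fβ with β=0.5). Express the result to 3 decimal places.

0.693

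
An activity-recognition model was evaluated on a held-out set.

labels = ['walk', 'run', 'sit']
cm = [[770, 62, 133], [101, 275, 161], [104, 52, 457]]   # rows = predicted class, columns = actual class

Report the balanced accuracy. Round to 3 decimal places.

0.702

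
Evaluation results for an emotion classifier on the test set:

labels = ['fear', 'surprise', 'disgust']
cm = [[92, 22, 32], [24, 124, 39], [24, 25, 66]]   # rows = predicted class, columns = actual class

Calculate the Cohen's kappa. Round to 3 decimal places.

0.439

Observed agreement pₒ = trace/N = 282/448 = 0.6295
Expected agreement pₑ = Σ (rowᵢ·colᵢ)/N² = (140·146 + 171·187 + 137·115)/448² = 0.3397
κ = (pₒ − pₑ)/(1 − pₑ) = (0.6295 − 0.3397)/(1 − 0.3397) = 0.439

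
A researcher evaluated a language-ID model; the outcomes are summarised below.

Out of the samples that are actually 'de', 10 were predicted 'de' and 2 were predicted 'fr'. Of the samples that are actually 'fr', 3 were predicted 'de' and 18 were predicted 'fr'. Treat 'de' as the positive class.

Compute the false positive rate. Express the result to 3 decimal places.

0.143

FPR = FP/(FP+TN) = 3/(3+18) = 0.143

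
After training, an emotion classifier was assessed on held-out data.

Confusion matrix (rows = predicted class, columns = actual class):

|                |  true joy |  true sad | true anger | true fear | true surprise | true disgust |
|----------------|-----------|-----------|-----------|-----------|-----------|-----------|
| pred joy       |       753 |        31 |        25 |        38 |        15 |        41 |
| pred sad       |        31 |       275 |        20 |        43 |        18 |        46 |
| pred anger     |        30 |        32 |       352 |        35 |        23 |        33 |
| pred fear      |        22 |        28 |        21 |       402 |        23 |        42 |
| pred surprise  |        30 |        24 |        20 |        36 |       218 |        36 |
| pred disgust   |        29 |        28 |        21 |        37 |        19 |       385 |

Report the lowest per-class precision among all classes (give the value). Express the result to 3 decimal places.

Per-class precision (TP/(TP+FP)):
  joy: TP=753, FP=31+25+38+15+41=150 → 753/903 = 0.8339
  sad: TP=275, FP=31+20+43+18+46=158 → 275/433 = 0.6351
  anger: TP=352, FP=30+32+35+23+33=153 → 352/505 = 0.6970
  fear: TP=402, FP=22+28+21+23+42=136 → 402/538 = 0.7472
  surprise: TP=218, FP=30+24+20+36+36=146 → 218/364 = 0.5989
  disgust: TP=385, FP=29+28+21+37+19=134 → 385/519 = 0.7418
Lowest is class 'surprise' with precision = 0.599.

0.599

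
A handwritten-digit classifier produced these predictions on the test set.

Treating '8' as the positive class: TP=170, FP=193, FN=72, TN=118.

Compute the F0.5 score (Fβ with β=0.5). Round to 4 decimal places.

0.5018

Fβ = (1+β²)·TP / ((1+β²)·TP + β²·FN + FP), with β²=1/4
= 1.25·170 / (1.25·170 + 0.25·72 + 193) = 0.5018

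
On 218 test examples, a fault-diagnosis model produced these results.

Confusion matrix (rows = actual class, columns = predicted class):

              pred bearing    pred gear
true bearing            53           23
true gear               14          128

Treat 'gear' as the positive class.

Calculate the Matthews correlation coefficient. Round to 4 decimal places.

0.6184

MCC = (TP·TN − FP·FN) / √((TP+FP)(TP+FN)(TN+FP)(TN+FN))
Numerator = 128·53 − 23·14 = 6462
Denominator = √(151·142·76·67) = √109182664 = 10449.0509
MCC = 6462 / 10449.0509 = 0.6184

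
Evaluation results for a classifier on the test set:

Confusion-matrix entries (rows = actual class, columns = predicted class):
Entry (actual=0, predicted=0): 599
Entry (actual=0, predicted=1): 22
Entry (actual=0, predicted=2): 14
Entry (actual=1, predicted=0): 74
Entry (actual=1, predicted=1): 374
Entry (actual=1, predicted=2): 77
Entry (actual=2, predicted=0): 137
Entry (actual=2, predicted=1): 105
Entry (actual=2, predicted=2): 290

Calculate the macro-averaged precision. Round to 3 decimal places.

Per-class precision (TP/(TP+FP)):
  0: TP=599, FP=74+137=211 → 599/810 = 0.7395
  1: TP=374, FP=22+105=127 → 374/501 = 0.7465
  2: TP=290, FP=14+77=91 → 290/381 = 0.7612
Macro-precision = mean = (0.7395 + 0.7465 + 0.7612) / 3 = 0.749

0.749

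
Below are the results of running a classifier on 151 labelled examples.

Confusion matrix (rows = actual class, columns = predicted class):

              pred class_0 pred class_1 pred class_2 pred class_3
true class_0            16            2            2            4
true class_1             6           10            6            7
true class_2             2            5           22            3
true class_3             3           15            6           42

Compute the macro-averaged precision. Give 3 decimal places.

Per-class precision (TP/(TP+FP)):
  class_0: TP=16, FP=6+2+3=11 → 16/27 = 0.5926
  class_1: TP=10, FP=2+5+15=22 → 10/32 = 0.3125
  class_2: TP=22, FP=2+6+6=14 → 22/36 = 0.6111
  class_3: TP=42, FP=4+7+3=14 → 42/56 = 0.7500
Macro-precision = mean = (0.5926 + 0.3125 + 0.6111 + 0.7500) / 4 = 0.567

0.567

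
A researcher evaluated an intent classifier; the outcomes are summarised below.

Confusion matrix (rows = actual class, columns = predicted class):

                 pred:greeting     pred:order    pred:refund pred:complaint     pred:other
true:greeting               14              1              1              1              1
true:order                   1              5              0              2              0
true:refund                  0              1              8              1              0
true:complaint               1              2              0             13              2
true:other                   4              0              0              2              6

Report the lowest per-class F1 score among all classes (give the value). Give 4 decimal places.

0.5714

Per-class F1 score (2·TP/(2·TP+FP+FN)):
  greeting: TP=14, FP=1+0+1+4=6, FN=1+1+1+1=4 → 28/38 = 0.73684
  order: TP=5, FP=1+1+2+0=4, FN=1+0+2+0=3 → 10/17 = 0.58824
  refund: TP=8, FP=1+0+0+0=1, FN=0+1+1+0=2 → 16/19 = 0.84211
  complaint: TP=13, FP=1+2+1+2=6, FN=1+2+0+2=5 → 26/37 = 0.70270
  other: TP=6, FP=1+0+0+2=3, FN=4+0+0+2=6 → 12/21 = 0.57143
Lowest is class 'other' with F1 score = 0.5714.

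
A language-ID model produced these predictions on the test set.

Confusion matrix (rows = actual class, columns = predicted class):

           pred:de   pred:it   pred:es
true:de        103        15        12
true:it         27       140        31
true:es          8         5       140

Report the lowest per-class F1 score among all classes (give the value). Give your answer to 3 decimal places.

Per-class F1 score (2·TP/(2·TP+FP+FN)):
  de: TP=103, FP=27+8=35, FN=15+12=27 → 206/268 = 0.7687
  it: TP=140, FP=15+5=20, FN=27+31=58 → 280/358 = 0.7821
  es: TP=140, FP=12+31=43, FN=8+5=13 → 280/336 = 0.8333
Lowest is class 'de' with F1 score = 0.769.

0.769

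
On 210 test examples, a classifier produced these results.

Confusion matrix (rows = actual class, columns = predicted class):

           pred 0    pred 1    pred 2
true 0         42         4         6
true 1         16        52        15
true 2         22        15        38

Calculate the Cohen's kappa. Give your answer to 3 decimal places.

0.447

Observed agreement pₒ = trace/N = 132/210 = 0.6286
Expected agreement pₑ = Σ (rowᵢ·colᵢ)/N² = (52·80 + 83·71 + 75·59)/210² = 0.3283
κ = (pₒ − pₑ)/(1 − pₑ) = (0.6286 − 0.3283)/(1 − 0.3283) = 0.447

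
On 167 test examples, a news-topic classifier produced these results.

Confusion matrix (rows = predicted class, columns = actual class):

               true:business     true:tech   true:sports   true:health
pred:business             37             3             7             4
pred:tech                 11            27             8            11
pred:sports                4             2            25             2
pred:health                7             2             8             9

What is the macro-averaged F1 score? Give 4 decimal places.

0.5574

Per-class F1 score (2·TP/(2·TP+FP+FN)):
  business: TP=37, FP=3+7+4=14, FN=11+4+7=22 → 74/110 = 0.67273
  tech: TP=27, FP=11+8+11=30, FN=3+2+2=7 → 54/91 = 0.59341
  sports: TP=25, FP=4+2+2=8, FN=7+8+8=23 → 50/81 = 0.61728
  health: TP=9, FP=7+2+8=17, FN=4+11+2=17 → 18/52 = 0.34615
Macro-F1 score = mean = (0.67273 + 0.59341 + 0.61728 + 0.34615) / 4 = 0.5574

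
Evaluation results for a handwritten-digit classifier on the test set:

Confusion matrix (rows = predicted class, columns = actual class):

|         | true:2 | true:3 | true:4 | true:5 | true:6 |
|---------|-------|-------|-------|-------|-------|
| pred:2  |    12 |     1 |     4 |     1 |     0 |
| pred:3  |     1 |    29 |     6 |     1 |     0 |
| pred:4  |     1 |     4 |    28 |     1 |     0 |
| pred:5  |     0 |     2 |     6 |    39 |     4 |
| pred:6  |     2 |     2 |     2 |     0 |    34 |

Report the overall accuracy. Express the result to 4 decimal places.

Accuracy = trace / total = (12+29+28+39+34=142) / 180 = 142/180 = 0.7889

0.7889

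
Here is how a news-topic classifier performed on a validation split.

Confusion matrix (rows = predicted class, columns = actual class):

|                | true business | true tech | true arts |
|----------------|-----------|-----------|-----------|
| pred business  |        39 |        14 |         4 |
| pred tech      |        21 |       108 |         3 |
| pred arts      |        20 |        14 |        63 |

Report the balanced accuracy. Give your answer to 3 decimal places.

0.727

Balanced accuracy = mean of per-class recall.
  business: recall = 39/80 = 0.4875
  tech: recall = 108/136 = 0.7941
  arts: recall = 63/70 = 0.9000
Mean = (0.4875 + 0.7941 + 0.9000) / 3 = 0.727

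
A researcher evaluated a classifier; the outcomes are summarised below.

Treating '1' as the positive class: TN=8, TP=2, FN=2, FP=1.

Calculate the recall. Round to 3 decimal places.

0.500

Recall = TP/(TP+FN) = 2/(2+2) = 2/4 = 0.500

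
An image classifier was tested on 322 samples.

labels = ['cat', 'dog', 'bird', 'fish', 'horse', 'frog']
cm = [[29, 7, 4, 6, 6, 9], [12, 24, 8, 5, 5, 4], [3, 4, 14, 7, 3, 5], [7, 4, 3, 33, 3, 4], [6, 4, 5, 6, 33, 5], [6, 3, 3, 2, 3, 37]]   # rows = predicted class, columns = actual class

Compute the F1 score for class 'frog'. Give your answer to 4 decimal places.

Take TP from the diagonal, FP from the rest of the 'frog' prediction marginal, FN from the rest of the 'frog' actual marginal.
F1 score = 2·TP/(2·TP+FP+FN).
frog: TP=37, FP=6+3+3+2+3=17, FN=9+4+5+4+5=27 → 74/118 = 0.62712

0.6271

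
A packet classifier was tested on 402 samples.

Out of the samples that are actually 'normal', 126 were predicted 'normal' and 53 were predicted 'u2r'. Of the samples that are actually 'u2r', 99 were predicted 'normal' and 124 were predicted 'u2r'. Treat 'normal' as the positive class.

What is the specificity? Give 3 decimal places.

0.556

Specificity = TN/(TN+FP) = 124/(124+99) = 0.556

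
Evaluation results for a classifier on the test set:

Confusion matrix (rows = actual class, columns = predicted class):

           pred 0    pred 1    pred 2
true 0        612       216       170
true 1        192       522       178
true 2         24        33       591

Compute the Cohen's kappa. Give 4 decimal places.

0.5222

Observed agreement pₒ = trace/N = 1725/2538 = 0.67967
Expected agreement pₑ = Σ (rowᵢ·colᵢ)/N² = (998·828 + 892·771 + 648·939)/2538² = 0.32951
κ = (pₒ − pₑ)/(1 − pₑ) = (0.67967 − 0.32951)/(1 − 0.32951) = 0.5222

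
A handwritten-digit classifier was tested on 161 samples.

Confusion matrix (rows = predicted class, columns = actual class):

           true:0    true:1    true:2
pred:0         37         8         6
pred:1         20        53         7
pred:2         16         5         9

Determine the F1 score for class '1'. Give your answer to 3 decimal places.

Treat '1' as positive and all other classes as negative.
F1 score = 2·TP/(2·TP+FP+FN).
1: TP=53, FP=20+7=27, FN=8+5=13 → 106/146 = 0.7260

0.726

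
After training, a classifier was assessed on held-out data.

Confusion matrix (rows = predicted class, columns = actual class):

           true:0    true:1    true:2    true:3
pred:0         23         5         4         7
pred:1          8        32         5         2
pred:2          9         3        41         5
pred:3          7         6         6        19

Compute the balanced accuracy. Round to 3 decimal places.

Balanced accuracy = mean of per-class recall.
  0: recall = 23/47 = 0.4894
  1: recall = 32/46 = 0.6957
  2: recall = 41/56 = 0.7321
  3: recall = 19/33 = 0.5758
Mean = (0.4894 + 0.6957 + 0.7321 + 0.5758) / 4 = 0.623

0.623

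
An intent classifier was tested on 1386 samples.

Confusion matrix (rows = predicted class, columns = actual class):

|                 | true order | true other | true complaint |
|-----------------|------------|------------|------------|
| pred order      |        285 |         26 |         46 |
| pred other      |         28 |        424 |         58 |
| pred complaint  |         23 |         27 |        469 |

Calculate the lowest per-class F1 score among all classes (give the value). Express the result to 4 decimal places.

Per-class F1 score (2·TP/(2·TP+FP+FN)):
  order: TP=285, FP=26+46=72, FN=28+23=51 → 570/693 = 0.82251
  other: TP=424, FP=28+58=86, FN=26+27=53 → 848/987 = 0.85917
  complaint: TP=469, FP=23+27=50, FN=46+58=104 → 938/1092 = 0.85897
Lowest is class 'order' with F1 score = 0.8225.

0.8225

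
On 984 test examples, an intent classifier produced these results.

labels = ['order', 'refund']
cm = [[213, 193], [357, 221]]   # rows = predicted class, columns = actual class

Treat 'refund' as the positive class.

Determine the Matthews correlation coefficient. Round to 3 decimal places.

-0.093

MCC = (TP·TN − FP·FN) / √((TP+FP)(TP+FN)(TN+FP)(TN+FN))
Numerator = 221·213 − 357·193 = -21828
Denominator = √(578·414·570·406) = √55376954640 = 235323.0857
MCC = -21828 / 235323.0857 = -0.093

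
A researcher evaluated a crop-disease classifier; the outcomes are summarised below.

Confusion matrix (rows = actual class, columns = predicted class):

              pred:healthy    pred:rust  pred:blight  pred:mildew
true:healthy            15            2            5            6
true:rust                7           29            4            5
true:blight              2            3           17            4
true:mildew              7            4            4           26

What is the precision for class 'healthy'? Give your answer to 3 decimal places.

One-vs-rest for 'healthy': TP = diagonal; FP = other classes predicted 'healthy'; FN = 'healthy' predicted as other.
precision = TP/(TP+FP).
healthy: TP=15, FP=7+2+7=16 → 15/31 = 0.4839

0.484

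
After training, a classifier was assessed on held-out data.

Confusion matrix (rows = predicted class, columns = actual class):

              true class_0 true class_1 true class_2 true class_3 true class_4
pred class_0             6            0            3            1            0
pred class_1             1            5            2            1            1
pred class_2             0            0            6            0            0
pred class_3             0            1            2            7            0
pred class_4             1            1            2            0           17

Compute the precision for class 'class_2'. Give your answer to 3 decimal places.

precision = TP/(TP+FP).
class_2: TP=6, FP=0+0+0+0=0 → 6/6 = 1.0000

1.000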